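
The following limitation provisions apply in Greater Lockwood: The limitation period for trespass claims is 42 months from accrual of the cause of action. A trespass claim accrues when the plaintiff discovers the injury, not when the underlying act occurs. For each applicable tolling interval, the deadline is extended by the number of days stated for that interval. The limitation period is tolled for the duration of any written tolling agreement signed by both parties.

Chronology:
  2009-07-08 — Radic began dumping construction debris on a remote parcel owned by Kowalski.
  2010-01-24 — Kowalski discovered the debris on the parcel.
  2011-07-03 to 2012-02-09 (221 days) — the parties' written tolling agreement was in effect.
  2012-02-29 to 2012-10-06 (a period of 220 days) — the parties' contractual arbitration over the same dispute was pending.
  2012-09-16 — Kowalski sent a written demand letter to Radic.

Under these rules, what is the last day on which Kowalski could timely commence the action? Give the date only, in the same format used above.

2014-03-02

Under the discovery rule, the claim accrued on 2010-01-24, when Kowalski discovered the injury — not on the 2009-07-08 date of the underlying act.
The untolled deadline — 42 months after 2010-01-24 — is 2013-07-24.
The period was tolled for 221 days by the written tolling agreement (2011-07-03 to 2012-02-09), pushing the deadline to 2014-03-02.
No stated provision tolls the period for a pending arbitration, so the interval from 2012-02-29 to 2012-10-06 has no effect on the deadline.
Nothing else in the chronology tolls or restarts the period.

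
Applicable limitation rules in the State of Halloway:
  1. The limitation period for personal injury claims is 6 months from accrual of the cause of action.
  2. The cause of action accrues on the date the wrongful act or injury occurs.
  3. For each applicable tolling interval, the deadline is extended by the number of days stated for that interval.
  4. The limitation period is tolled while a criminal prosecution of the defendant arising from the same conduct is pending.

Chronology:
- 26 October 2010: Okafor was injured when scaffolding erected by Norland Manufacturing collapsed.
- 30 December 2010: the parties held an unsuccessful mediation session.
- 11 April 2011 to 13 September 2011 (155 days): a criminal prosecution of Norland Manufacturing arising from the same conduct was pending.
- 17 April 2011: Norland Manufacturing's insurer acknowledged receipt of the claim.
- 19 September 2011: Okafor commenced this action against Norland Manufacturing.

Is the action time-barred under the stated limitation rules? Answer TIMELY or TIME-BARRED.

TIMELY

The claim accrued on 26 October 2010, when the wrongful act occurred.
6 months from 26 October 2010 is 26 April 2011.
The period was tolled for 155 days by the pending criminal prosecution (11 April 2011 to 13 September 2011), pushing the deadline to 28 September 2011.
The other events in the timeline have no effect on the limitation period under the stated rules.
Filing on 19 September 2011 beat the 28 September 2011 deadline — the action is timely.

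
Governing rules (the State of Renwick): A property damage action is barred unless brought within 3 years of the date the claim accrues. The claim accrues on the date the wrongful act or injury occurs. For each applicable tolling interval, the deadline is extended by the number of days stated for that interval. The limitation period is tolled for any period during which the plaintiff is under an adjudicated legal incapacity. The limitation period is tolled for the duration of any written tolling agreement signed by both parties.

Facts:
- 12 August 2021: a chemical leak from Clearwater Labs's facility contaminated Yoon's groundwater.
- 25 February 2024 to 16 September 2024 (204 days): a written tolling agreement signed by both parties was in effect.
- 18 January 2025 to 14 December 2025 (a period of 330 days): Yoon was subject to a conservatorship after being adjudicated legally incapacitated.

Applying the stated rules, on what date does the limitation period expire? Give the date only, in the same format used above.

The claim accrued on 12 August 2021, the date of the act.
3 years from 12 August 2021 is 12 August 2024.
The written tolling agreement from 25 February 2024 to 16 September 2024 tolled the period for 204 days, extending the deadline to 4 March 2025.
The plaintiff's legal incapacity from 18 January 2025 to 14 December 2025 tolled the period for 330 days, extending the deadline to 28 January 2026.

28 January 2026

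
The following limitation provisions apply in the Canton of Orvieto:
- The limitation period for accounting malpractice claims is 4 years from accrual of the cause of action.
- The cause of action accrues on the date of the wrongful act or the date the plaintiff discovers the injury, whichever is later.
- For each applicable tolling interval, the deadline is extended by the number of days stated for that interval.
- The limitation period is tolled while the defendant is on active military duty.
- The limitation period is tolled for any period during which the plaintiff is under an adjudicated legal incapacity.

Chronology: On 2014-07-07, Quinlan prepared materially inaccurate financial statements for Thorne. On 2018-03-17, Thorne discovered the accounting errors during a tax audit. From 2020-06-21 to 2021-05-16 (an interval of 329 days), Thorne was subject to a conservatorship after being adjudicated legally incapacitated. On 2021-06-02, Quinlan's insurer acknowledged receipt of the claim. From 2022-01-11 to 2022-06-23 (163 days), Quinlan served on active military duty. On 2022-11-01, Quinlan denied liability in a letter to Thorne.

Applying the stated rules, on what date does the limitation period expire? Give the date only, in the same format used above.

2023-07-22

The claim accrued on 2018-03-17 — the later of the 2014-07-07 act and the 2018-03-17 discovery.
Adding the 4 years base period to 2018-03-17 gives a deadline of 2022-03-17, before any tolling.
The period was tolled for 329 days by the plaintiff's legal incapacity (2020-06-21 to 2021-05-16), pushing the deadline to 2023-02-09.
The defendant's active military service from 2022-01-11 to 2022-06-23 tolled the period for 163 days, extending the deadline to 2023-07-22.
The other events in the timeline have no effect on the limitation period under the stated rules.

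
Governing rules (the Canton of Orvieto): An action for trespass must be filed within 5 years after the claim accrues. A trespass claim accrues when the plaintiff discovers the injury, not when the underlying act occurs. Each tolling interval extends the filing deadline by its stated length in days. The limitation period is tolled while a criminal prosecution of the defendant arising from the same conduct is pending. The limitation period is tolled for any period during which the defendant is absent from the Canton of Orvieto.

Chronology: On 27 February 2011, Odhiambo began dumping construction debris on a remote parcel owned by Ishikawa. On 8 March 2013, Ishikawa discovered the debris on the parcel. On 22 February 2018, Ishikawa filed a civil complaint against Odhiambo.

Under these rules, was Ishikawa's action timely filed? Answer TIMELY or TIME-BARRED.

TIMELY

Under the discovery rule, the claim accrued on 8 March 2013, when Ishikawa discovered the injury — not on the 27 February 2011 date of the underlying act.
5 years from 8 March 2013 is 8 March 2018.
Ishikawa filed on 22 February 2018, before the 8 March 2018 deadline, so the action is timely.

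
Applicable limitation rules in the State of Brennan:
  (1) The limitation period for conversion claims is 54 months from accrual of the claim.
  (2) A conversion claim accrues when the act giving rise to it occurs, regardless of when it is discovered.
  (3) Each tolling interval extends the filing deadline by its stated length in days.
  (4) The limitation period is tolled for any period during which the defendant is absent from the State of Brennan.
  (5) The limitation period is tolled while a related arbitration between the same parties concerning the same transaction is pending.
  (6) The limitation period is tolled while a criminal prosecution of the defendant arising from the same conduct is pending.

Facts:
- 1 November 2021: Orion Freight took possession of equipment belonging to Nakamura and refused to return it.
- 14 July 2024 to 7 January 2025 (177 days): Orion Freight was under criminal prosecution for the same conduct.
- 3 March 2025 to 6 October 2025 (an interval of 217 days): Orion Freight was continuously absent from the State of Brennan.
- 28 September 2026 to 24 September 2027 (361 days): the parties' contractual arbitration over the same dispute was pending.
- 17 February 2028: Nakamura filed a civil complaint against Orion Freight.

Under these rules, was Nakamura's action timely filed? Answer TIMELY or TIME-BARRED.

TIMELY

The limitation period began to run on 1 November 2021.
54 months from 1 November 2021 is 1 May 2026.
The pending criminal prosecution from 14 July 2024 to 7 January 2025 tolled the period for 177 days, extending the deadline to 25 October 2026.
The period was tolled for 217 days by the defendant's absence from the jurisdiction (3 March 2025 to 6 October 2025), pushing the deadline to 30 May 2027.
The pending related arbitration from 28 September 2026 to 24 September 2027 tolled the period for 361 days, extending the deadline to 25 May 2028.
Nakamura filed on 17 February 2028, before the 25 May 2028 deadline, so the action is timely.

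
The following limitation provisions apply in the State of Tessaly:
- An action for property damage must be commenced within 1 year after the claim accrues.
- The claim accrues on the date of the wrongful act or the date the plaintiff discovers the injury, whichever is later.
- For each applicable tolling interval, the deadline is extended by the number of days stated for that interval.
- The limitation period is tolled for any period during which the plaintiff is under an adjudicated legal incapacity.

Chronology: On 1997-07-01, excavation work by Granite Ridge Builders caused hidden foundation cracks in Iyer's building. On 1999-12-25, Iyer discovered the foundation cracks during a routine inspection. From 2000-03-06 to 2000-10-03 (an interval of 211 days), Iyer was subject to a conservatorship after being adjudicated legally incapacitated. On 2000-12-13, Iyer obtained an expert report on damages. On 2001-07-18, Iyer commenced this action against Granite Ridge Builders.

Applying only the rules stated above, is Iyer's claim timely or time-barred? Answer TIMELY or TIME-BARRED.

TIMELY

Because discovery on 1999-12-25 post-dates the 1997-07-01 act, accrual under the later-of rule falls on 1999-12-25.
1 year from 1999-12-25 is 2000-12-25.
Because the plaintiff's legal incapacity ran from 2000-03-06 to 2000-10-03, the deadline is extended by 211 days to 2001-07-24.
Nothing else in the chronology tolls or restarts the period.
Filing on 2001-07-18 beat the 2001-07-24 deadline — the action is timely.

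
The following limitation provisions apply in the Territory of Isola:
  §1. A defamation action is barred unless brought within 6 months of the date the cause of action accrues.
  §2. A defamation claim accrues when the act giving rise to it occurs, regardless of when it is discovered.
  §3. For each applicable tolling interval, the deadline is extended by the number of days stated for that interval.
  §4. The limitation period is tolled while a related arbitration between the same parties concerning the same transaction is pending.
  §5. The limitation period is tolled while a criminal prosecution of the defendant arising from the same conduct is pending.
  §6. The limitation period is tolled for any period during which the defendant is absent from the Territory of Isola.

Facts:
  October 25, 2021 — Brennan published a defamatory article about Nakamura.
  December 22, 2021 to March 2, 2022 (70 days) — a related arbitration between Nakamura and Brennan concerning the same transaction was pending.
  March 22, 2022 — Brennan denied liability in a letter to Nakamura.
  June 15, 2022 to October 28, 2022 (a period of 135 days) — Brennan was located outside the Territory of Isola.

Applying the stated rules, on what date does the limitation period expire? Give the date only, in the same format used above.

The claim accrued on October 25, 2021, when the wrongful act occurred.
The untolled deadline — 6 months after October 25, 2021 — is April 25, 2022.
The pending related arbitration from December 22, 2021 to March 2, 2022 tolled the period for 70 days, extending the deadline to July 4, 2022.
The period was tolled for 135 days by the defendant's absence from the jurisdiction (June 15, 2022 to October 28, 2022), pushing the deadline to November 16, 2022.
None of the other events listed affects the running of the period under the stated rules.

November 16, 2022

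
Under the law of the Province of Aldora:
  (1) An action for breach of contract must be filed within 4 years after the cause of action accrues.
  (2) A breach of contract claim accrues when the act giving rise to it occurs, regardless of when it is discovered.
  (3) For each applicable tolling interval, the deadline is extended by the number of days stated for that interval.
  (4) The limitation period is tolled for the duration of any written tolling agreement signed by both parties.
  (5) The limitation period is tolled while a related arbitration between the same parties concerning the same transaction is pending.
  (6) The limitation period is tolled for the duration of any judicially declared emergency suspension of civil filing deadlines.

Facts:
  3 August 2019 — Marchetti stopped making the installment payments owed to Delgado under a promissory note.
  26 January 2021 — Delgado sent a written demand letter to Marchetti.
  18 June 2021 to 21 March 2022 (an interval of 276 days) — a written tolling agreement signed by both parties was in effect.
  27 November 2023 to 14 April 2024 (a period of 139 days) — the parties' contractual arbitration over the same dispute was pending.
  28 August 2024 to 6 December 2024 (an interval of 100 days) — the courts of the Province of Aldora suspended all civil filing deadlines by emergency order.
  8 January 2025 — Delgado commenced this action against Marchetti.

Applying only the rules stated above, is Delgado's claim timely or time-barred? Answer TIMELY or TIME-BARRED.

The limitation period began to run on 3 August 2019.
4 years from 3 August 2019 is 3 August 2023.
The written tolling agreement from 18 June 2021 to 21 March 2022 tolled the period for 276 days, extending the deadline to 5 May 2024.
The pending related arbitration from 27 November 2023 to 14 April 2024 tolled the period for 139 days, extending the deadline to 21 September 2024.
The period was tolled for 100 days by the emergency suspension of filing deadlines (28 August 2024 to 6 December 2024), pushing the deadline to 30 December 2024.
None of the other events listed affects the running of the period under the stated rules.
The 8 January 2025 filing falls after the 30 December 2024 deadline; the claim is time-barred.

TIME-BARRED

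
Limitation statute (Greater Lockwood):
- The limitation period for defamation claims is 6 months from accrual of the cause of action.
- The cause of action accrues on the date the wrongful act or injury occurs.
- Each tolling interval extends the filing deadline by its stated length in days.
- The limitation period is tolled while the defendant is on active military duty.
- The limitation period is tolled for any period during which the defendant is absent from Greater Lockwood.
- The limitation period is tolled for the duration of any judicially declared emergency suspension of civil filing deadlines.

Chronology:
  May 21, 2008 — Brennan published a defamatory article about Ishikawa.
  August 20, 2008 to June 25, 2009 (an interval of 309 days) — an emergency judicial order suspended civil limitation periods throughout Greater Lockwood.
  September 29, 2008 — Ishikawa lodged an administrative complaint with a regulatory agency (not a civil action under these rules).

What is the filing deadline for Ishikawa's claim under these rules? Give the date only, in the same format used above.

The limitation period began to run on May 21, 2008.
Adding the 6 months base period to May 21, 2008 gives a deadline of November 21, 2008, before any tolling.
The emergency suspension of filing deadlines from August 20, 2008 to June 25, 2009 tolled the period for 309 days, extending the deadline to September 26, 2009.
None of the other events listed affects the running of the period under the stated rules.

September 26, 2009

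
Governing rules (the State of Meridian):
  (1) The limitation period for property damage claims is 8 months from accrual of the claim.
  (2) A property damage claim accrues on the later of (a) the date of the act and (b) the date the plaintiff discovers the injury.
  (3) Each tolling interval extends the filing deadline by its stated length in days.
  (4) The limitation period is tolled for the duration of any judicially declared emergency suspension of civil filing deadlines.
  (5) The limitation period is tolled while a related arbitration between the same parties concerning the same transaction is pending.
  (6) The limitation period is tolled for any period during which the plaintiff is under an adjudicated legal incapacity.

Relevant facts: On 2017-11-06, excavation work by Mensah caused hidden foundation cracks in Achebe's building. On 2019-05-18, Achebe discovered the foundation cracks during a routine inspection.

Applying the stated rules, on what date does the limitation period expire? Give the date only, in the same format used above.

Because discovery on 2019-05-18 post-dates the 2017-11-06 act, accrual under the later-of rule falls on 2019-05-18.
8 months from 2019-05-18 is 2020-01-18.

2020-01-18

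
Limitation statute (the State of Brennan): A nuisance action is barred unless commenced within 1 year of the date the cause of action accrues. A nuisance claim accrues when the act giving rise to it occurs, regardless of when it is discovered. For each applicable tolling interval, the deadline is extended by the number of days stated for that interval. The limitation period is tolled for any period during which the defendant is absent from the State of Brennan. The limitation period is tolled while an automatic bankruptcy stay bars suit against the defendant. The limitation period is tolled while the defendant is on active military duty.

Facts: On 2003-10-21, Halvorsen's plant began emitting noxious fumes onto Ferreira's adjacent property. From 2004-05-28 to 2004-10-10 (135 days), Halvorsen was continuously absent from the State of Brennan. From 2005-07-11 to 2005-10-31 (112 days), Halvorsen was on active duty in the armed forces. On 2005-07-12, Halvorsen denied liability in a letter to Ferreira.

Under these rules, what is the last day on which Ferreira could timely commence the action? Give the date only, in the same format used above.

The claim accrued on 2003-10-21, when the wrongful act occurred.
The untolled deadline — 1 year after 2003-10-21 — is 2004-10-21.
Because the defendant's absence from the jurisdiction ran from 2004-05-28 to 2004-10-10, the deadline is extended by 135 days to 2005-03-05.
The defendant's active military service from 2005-07-11 to 2005-10-31 began after the period had already run on 2005-03-05, so it has no tolling effect.
None of the other events listed affects the running of the period under the stated rules.

2005-03-05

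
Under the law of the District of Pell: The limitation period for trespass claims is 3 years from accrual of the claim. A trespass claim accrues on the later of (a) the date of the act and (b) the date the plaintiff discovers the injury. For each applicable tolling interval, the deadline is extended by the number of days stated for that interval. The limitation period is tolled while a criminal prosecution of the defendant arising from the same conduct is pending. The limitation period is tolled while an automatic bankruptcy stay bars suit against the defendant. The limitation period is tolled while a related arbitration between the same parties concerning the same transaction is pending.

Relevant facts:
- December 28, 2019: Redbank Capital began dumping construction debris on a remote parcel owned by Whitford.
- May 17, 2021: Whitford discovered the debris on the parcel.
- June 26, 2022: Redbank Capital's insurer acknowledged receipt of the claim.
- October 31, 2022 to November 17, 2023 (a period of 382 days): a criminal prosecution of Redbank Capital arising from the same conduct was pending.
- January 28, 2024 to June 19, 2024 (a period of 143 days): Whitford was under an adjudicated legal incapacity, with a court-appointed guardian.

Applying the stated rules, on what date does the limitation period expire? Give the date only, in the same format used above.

Because discovery on May 17, 2021 post-dates the December 28, 2019 act, accrual under the later-of rule falls on May 17, 2021.
Adding the 3 years base period to May 17, 2021 gives a deadline of May 17, 2024, before any tolling.
The pending criminal prosecution from October 31, 2022 to November 17, 2023 tolled the period for 382 days, extending the deadline to June 3, 2025.
Although the plaintiff's incapacity ran from January 28, 2024 to June 19, 2024, the stated rules do not make that a tolling event, so it is disregarded.
None of the other events listed affects the running of the period under the stated rules.

June 3, 2025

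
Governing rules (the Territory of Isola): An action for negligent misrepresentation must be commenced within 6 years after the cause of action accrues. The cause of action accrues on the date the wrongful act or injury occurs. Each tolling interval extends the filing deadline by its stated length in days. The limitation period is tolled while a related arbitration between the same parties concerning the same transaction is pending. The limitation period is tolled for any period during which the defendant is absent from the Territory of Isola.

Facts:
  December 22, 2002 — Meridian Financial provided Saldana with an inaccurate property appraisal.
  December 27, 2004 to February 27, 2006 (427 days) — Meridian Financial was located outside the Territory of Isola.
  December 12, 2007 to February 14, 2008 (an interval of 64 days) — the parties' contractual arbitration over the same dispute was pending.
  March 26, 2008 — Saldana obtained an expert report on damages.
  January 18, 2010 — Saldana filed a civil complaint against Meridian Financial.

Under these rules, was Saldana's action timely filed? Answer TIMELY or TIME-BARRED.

The limitation period began to run on December 22, 2002.
The untolled deadline — 6 years after December 22, 2002 — is December 22, 2008.
The defendant's absence from the jurisdiction from December 27, 2004 to February 27, 2006 tolled the period for 427 days, extending the deadline to February 22, 2010.
Because the pending related arbitration ran from December 12, 2007 to February 14, 2008, the deadline is extended by 64 days to April 27, 2010.
The other events in the timeline have no effect on the limitation period under the stated rules.
Saldana filed on January 18, 2010, before the April 27, 2010 deadline, so the action is timely.

TIMELY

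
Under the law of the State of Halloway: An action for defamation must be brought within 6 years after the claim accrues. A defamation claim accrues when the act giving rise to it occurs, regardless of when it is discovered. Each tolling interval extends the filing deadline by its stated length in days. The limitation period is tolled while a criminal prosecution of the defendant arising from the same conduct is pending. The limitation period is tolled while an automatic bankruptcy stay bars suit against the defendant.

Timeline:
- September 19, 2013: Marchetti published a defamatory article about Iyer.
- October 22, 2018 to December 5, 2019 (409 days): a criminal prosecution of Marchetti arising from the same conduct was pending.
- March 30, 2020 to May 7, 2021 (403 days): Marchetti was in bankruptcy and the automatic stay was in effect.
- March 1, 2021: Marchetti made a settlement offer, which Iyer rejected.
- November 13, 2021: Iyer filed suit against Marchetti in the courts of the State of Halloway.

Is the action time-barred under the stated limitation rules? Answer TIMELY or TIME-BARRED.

The limitation period began to run on September 19, 2013.
The untolled deadline — 6 years after September 19, 2013 — is September 19, 2019.
Because the pending criminal prosecution ran from October 22, 2018 to December 5, 2019, the deadline is extended by 409 days to November 1, 2020.
The automatic bankruptcy stay from March 30, 2020 to May 7, 2021 tolled the period for 403 days, extending the deadline to December 9, 2021.
None of the other events listed affects the running of the period under the stated rules.
Iyer filed on November 13, 2021, before the December 9, 2021 deadline, so the action is timely.

TIMELY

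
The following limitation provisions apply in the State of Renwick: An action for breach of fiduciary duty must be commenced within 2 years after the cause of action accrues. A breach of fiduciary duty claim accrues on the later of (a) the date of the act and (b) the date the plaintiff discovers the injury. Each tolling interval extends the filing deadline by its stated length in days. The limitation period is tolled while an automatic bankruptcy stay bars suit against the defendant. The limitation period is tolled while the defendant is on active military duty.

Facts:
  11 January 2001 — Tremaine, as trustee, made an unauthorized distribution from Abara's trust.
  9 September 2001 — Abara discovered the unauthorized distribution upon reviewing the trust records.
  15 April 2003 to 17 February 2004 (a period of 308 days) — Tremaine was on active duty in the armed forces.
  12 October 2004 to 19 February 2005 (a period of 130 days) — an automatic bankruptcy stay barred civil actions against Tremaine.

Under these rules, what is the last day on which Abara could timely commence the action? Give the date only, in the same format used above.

13 July 2004

Taking the later of the act (11 January 2001) and discovery (9 September 2001), the claim accrued on 9 September 2001.
2 years from 9 September 2001 is 9 September 2003.
The period was tolled for 308 days by the defendant's active military service (15 April 2003 to 17 February 2004), pushing the deadline to 13 July 2004.
The automatic bankruptcy stay starting 12 October 2004 came too late — the period had run on 13 July 2004 — and so does not extend the deadline.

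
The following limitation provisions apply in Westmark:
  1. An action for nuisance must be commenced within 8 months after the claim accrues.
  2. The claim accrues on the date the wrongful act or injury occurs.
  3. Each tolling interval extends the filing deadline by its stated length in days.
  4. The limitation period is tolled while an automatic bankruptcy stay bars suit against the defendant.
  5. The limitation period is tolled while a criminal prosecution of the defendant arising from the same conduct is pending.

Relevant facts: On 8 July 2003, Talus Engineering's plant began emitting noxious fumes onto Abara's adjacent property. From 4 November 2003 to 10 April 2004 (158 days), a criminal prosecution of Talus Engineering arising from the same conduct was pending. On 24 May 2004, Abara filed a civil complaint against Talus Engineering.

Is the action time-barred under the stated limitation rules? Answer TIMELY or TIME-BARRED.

TIMELY

The claim accrued on 8 July 2003, the date of the act.
The untolled deadline — 8 months after 8 July 2003 — is 8 March 2004.
The pending criminal prosecution from 4 November 2003 to 10 April 2004 tolled the period for 158 days, extending the deadline to 13 August 2004.
The 24 May 2004 filing precedes the 13 August 2004 deadline; the claim is timely.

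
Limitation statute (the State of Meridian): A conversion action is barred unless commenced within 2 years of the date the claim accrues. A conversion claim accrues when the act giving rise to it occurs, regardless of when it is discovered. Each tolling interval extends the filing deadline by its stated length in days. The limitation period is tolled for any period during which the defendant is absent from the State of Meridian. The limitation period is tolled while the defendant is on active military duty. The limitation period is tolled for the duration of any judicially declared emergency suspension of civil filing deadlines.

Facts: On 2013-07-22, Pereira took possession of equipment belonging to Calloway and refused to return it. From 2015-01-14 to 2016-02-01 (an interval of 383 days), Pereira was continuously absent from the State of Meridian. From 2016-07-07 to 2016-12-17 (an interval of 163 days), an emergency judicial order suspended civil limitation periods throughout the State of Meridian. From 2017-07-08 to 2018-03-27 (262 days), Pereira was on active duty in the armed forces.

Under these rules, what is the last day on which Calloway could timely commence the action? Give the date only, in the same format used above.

2017-01-18

The claim accrued on 2013-07-22, when the wrongful act occurred.
2 years from 2013-07-22 is 2015-07-22.
The period was tolled for 383 days by the defendant's absence from the jurisdiction (2015-01-14 to 2016-02-01), pushing the deadline to 2016-08-08.
Because the emergency suspension of filing deadlines ran from 2016-07-07 to 2016-12-17, the deadline is extended by 163 days to 2017-01-18.
The defendant's active military service from 2017-07-08 to 2018-03-27 began after the period had already run on 2017-01-18, so it has no tolling effect.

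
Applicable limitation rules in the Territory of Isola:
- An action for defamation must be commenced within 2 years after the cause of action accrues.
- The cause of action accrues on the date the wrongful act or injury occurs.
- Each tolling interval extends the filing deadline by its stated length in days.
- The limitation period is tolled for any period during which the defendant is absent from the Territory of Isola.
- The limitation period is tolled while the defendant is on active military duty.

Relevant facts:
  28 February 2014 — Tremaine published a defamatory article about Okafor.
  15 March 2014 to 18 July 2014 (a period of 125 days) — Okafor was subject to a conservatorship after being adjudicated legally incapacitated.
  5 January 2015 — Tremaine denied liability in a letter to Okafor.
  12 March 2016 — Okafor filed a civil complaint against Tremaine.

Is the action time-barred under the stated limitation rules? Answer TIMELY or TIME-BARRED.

The cause of action accrued on 28 February 2014, the date of the act.
2 years from 28 February 2014 is 28 February 2016.
No stated provision tolls the period for the plaintiff's incapacity, so the interval from 15 March 2014 to 18 July 2014 has no effect on the deadline.
None of the other events listed affects the running of the period under the stated rules.
Filing on 12 March 2016 missed the 28 February 2016 deadline — the action is time-barred.

TIME-BARRED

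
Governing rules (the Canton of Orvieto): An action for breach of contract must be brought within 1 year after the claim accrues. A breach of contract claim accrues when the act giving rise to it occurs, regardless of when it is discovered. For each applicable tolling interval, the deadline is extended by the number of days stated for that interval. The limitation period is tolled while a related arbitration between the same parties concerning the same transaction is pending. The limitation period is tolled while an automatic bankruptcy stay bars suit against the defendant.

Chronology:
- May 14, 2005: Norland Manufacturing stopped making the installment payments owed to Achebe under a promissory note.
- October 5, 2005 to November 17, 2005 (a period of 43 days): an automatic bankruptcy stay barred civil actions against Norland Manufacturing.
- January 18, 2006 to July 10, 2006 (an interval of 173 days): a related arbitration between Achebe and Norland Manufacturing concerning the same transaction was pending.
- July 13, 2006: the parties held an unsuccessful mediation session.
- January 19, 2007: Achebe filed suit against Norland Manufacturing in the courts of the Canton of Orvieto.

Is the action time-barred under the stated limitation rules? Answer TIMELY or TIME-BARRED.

The limitation period began to run on May 14, 2005.
1 year from May 14, 2005 is May 14, 2006.
Because the automatic bankruptcy stay ran from October 5, 2005 to November 17, 2005, the deadline is extended by 43 days to June 26, 2006.
Because the pending related arbitration ran from January 18, 2006 to July 10, 2006, the deadline is extended by 173 days to December 16, 2006.
Nothing else in the chronology tolls or restarts the period.
Filing on January 19, 2007 missed the December 16, 2006 deadline — the action is time-barred.

TIME-BARRED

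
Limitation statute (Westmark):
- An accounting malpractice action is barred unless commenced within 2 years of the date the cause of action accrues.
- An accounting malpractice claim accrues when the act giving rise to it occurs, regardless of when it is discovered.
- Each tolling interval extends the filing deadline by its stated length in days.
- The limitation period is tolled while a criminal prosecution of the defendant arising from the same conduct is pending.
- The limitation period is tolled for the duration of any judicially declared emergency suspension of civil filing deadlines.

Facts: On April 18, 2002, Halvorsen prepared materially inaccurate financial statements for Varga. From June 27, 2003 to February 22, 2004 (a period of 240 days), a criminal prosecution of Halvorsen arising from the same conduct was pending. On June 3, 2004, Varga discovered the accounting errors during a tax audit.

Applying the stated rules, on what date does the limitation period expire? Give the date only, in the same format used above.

Accrual is governed by the date of the act, so the period began to run on April 18, 2002; the later discovery on June 3, 2004 is irrelevant under the stated rule.
Adding the 2 years base period to April 18, 2002 gives a deadline of April 18, 2004, before any tolling.
Because the pending criminal prosecution ran from June 27, 2003 to February 22, 2004, the deadline is extended by 240 days to December 14, 2004.

December 14, 2004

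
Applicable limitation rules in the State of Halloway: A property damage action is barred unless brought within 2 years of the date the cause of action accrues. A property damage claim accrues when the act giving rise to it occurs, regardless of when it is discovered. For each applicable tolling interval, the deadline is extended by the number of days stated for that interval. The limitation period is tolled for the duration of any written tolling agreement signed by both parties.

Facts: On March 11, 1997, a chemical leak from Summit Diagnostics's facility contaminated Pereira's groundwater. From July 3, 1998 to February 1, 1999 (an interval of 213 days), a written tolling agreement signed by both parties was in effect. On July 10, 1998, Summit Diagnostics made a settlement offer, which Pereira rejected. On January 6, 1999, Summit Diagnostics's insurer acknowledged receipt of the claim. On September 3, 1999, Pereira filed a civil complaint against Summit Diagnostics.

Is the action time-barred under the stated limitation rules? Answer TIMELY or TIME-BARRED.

TIMELY

The claim accrued on March 11, 1997, when the wrongful act occurred.
The untolled deadline — 2 years after March 11, 1997 — is March 11, 1999.
The period was tolled for 213 days by the written tolling agreement (July 3, 1998 to February 1, 1999), pushing the deadline to October 10, 1999.
The other events in the timeline have no effect on the limitation period under the stated rules.
Pereira filed on September 3, 1999, before the October 10, 1999 deadline, so the action is timely.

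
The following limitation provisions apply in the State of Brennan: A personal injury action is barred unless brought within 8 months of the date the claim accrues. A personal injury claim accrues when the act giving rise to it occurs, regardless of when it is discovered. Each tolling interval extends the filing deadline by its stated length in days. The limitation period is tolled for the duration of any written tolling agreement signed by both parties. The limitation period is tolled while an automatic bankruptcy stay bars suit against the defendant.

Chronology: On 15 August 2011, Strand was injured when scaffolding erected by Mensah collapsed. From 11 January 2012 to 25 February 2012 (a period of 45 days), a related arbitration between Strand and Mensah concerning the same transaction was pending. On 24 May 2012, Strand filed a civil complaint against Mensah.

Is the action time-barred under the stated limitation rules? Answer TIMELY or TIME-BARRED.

The claim accrued on 15 August 2011, when the wrongful act occurred.
The untolled deadline — 8 months after 15 August 2011 — is 15 April 2012.
Although a pending arbitration ran from 11 January 2012 to 25 February 2012, the stated rules do not make that a tolling event, so it is disregarded.
The 24 May 2012 filing falls after the 15 April 2012 deadline; the claim is time-barred.

TIME-BARRED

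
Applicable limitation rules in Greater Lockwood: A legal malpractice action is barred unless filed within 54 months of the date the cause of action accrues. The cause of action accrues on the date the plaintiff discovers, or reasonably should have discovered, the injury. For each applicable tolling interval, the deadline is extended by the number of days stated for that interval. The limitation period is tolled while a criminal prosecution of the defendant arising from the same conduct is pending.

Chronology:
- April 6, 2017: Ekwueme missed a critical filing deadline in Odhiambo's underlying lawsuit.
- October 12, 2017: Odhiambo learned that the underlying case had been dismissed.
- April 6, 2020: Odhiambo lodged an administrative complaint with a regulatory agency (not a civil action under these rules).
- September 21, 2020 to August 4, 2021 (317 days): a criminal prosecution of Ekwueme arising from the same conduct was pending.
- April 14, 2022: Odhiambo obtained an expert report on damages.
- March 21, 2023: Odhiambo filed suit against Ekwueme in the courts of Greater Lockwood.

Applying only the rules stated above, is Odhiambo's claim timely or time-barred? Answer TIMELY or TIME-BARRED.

TIME-BARRED

The claim did not accrue until Odhiambo discovered the injury on October 12, 2017; the April 6, 2017 act date does not start the clock under the stated rule.
The untolled deadline — 54 months after October 12, 2017 — is April 12, 2022.
The pending criminal prosecution from September 21, 2020 to August 4, 2021 tolled the period for 317 days, extending the deadline to February 23, 2023.
None of the other events listed affects the running of the period under the stated rules.
Odhiambo filed on March 21, 2023, after the February 23, 2023 deadline, so the action is time-barred.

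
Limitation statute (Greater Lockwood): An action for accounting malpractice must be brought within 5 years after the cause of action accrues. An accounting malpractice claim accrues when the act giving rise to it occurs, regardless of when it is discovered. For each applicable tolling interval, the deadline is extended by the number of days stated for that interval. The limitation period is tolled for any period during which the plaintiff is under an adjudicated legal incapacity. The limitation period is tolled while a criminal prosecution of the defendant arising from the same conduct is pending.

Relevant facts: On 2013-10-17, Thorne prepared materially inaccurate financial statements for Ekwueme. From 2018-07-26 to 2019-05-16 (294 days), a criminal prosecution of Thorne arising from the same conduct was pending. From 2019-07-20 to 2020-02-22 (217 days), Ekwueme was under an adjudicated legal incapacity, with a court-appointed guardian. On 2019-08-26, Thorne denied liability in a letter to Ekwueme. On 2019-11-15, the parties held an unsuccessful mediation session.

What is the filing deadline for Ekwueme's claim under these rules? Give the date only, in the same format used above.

2020-03-11

The limitation period began to run on 2013-10-17.
The untolled deadline — 5 years after 2013-10-17 — is 2018-10-17.
The period was tolled for 294 days by the pending criminal prosecution (2018-07-26 to 2019-05-16), pushing the deadline to 2019-08-07.
The period was tolled for 217 days by the plaintiff's legal incapacity (2019-07-20 to 2020-02-22), pushing the deadline to 2020-03-11.
Nothing else in the chronology tolls or restarts the period.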